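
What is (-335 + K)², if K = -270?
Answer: 366025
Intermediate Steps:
(-335 + K)² = (-335 - 270)² = (-605)² = 366025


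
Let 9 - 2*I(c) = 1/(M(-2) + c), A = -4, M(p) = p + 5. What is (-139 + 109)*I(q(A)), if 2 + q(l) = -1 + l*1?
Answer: -555/4 ≈ -138.75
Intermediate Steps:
M(p) = 5 + p
q(l) = -3 + l (q(l) = -2 + (-1 + l*1) = -2 + (-1 + l) = -3 + l)
I(c) = 9/2 - 1/(2*(3 + c)) (I(c) = 9/2 - 1/(2*((5 - 2) + c)) = 9/2 - 1/(2*(3 + c)))
(-139 + 109)*I(q(A)) = (-139 + 109)*((26 + 9*(-3 - 4))/(2*(3 + (-3 - 4)))) = -15*(26 + 9*(-7))/(3 - 7) = -15*(26 - 63)/(-4) = -15*(-1)*(-37)/4 = -30*37/8 = -555/4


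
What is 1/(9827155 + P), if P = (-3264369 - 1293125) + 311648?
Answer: 1/5581309 ≈ 1.7917e-7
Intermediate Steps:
P = -4245846 (P = -4557494 + 311648 = -4245846)
1/(9827155 + P) = 1/(9827155 - 4245846) = 1/5581309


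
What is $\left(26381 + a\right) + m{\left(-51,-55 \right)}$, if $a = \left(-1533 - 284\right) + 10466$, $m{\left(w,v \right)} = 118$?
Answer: $35148$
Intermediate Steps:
$a = 8649$ ($a = -1817 + 10466 = 8649$)
$\left(26381 + a\right) + m{\left(-51,-55 \right)} = \left(26381 + 8649\right) + 118 = 35030 + 118 = 35148$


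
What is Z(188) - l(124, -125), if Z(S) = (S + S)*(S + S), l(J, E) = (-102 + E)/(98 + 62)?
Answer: 22620387/160 ≈ 1.4138e+5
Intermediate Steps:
l(J, E) = -51/80 + E/160 (l(J, E) = (-102 + E)/160 = (-102 + E)*(1/160) = -51/80 + E/160)
Z(S) = 4*S² (Z(S) = (2*S)*(2*S) = 4*S²)
Z(188) - l(124, -125) = 4*188² - (-51/80 + (1/160)*(-125)) = 4*35344 - (-51/80 - 25/32) = 141376 - 1*(-227/160) = 141376 + 227/160 = 22620387/160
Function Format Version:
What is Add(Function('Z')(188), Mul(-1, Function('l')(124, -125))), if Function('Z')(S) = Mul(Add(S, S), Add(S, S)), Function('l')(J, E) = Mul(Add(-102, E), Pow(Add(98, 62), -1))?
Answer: Rational(22620387, 160) ≈ 1.4138e+5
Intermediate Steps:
Function('l')(J, E) = Add(Rational(-51, 80), Mul(Rational(1, 160), E)) (Function('l')(J, E) = Mul(Add(-102, E), Pow(160, -1)) = Mul(Add(-102, E), Rational(1, 160)) = Add(Rational(-51, 80), Mul(Rational(1, 160), E)))
Function('Z')(S) = Mul(4, Pow(S, 2)) (Function('Z')(S) = Mul(Mul(2, S), Mul(2, S)) = Mul(4, Pow(S, 2)))
Add(Function('Z')(188), Mul(-1, Function('l')(124, -125))) = Add(Mul(4, Pow(188, 2)), Mul(-1, Add(Rational(-51, 80), Mul(Rational(1, 160), -125)))) = Add(Mul(4, 35344), Mul(-1, Add(Rational(-51, 80), Rational(-25, 32)))) = Add(141376, Mul(-1, Rational(-227, 160))) = Add(141376, Rational(227, 160)) = Rational(22620387, 160)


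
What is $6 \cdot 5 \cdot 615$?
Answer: $18450$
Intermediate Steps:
$6 \cdot 5 \cdot 615 = 30 \cdot 615 = 18450$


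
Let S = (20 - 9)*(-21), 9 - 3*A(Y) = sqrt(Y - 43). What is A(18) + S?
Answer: -228 - 5*I/3 ≈ -228.0 - 1.6667*I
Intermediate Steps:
A(Y) = 3 - sqrt(-43 + Y)/3 (A(Y) = 3 - sqrt(Y - 43)/3 = 3 - sqrt(-43 + Y)/3)
S = -231 (S = 11*(-21) = -231)
A(18) + S = (3 - sqrt(-43 + 18)/3) - 231 = (3 - 5*I/3) - 231 = -228 - 5*I/3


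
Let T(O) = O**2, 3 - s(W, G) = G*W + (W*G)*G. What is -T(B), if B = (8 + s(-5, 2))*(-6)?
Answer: -60516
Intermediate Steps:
s(W, G) = 3 - G*W - W*G**2 (s(W, G) = 3 - (G*W + (W*G)*G) = 3 - (G*W + (G*W)*G) = 3 - (G*W + W*G**2) = 3 + (-G*W - W*G**2) = 3 - G*W - W*G**2)
B = -246 (B = (8 + (3 - 1*2*(-5) - 1*(-5)*2**2))*(-6) = (8 + (3 + 10 - 1*(-5)*4))*(-6) = (8 + (3 + 10 + 20))*(-6) = (8 + 33)*(-6) = 41*(-6) = -246)
-T(B) = -1*(-246)**2 = -1*60516 = -60516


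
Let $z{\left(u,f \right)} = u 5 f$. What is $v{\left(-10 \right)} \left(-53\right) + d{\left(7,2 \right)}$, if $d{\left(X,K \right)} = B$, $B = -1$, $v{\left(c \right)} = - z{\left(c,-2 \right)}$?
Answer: $5299$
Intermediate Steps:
$z{\left(u,f \right)} = 5 f u$ ($z{\left(u,f \right)} = 5 u f = 5 f u$)
$v{\left(c \right)} = 10 c$ ($v{\left(c \right)} = - 5 \left(-2\right) c = - \left(-10\right) c = 10 c$)
$d{\left(X,K \right)} = -1$
$v{\left(-10 \right)} \left(-53\right) + d{\left(7,2 \right)} = 10 \left(-10\right) \left(-53\right) - 1 = \left(-100\right) \left(-53\right) - 1 = 5300 - 1 = 5299$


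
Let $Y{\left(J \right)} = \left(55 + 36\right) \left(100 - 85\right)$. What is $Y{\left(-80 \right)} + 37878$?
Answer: $39243$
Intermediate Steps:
$Y{\left(J \right)} = 1365$ ($Y{\left(J \right)} = 91 \cdot 15 = 1365$)
$Y{\left(-80 \right)} + 37878 = 1365 + 37878 = 39243$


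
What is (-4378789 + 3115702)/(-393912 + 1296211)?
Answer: -1263087/902299 ≈ -1.3999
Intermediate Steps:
(-4378789 + 3115702)/(-393912 + 1296211) = -1263087/902299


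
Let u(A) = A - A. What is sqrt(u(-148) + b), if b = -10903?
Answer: I*sqrt(10903) ≈ 104.42*I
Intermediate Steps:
u(A) = 0
sqrt(u(-148) + b) = sqrt(0 - 10903) = sqrt(-10903) = I*sqrt(10903)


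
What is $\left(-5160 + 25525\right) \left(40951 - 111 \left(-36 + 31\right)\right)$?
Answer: $845269690$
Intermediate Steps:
$\left(-5160 + 25525\right) \left(40951 - 111 \left(-36 + 31\right)\right) = 20365 \left(40951 - -555\right) = 20365 \left(40951 + 555\right) = 20365 \cdot 41506 = 845269690$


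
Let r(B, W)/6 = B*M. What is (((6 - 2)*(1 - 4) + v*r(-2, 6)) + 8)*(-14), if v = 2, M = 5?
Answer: 1736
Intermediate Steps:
r(B, W) = 30*B (r(B, W) = 6*(B*5) = 6*(5*B) = 30*B)
(((6 - 2)*(1 - 4) + v*r(-2, 6)) + 8)*(-14) = (((6 - 2)*(1 - 4) + 2*(30*(-2))) + 8)*(-14) = ((4*(-3) + 2*(-60)) + 8)*(-14) = ((-12 - 120) + 8)*(-14) = (-132 + 8)*(-14) = -124*(-14) = 1736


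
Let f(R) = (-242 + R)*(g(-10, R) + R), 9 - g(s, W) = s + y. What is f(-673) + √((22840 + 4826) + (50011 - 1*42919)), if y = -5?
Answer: 593835 + 3*√3862 ≈ 5.9402e+5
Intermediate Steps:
g(s, W) = 14 - s (g(s, W) = 9 - (s - 5) = 9 - (-5 + s) = 9 + (5 - s) = 14 - s)
f(R) = (-242 + R)*(24 + R) (f(R) = (-242 + R)*((14 - 1*(-10)) + R) = (-242 + R)*((14 + 10) + R) = (-242 + R)*(24 + R))
f(-673) + √((22840 + 4826) + (50011 - 1*42919)) = (-5808 + (-673)² - 218*(-673)) + √((22840 + 4826) + (50011 - 1*42919)) = (-5808 + 452929 + 146714) + √(27666 + (50011 - 42919)) = 593835 + √(27666 + 7092) = 593835 + √34758 = 593835 + 3*√3862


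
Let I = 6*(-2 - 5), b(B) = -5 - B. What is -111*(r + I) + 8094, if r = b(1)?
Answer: 13422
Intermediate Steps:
r = -6 (r = -5 - 1*1 = -5 - 1 = -6)
I = -42 (I = 6*(-7) = -42)
-111*(r + I) + 8094 = -111*(-6 - 42) + 8094 = -111*(-48) + 8094 = 5328 + 8094 = 13422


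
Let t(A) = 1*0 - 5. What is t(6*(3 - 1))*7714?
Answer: -38570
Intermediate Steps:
t(A) = -5 (t(A) = 0 - 5 = -5)
t(6*(3 - 1))*7714 = -5*7714 = -38570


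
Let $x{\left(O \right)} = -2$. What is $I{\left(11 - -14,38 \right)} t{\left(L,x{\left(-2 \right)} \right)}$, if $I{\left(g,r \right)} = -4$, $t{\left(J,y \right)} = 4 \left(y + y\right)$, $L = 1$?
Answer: $64$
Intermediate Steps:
$t{\left(J,y \right)} = 8 y$ ($t{\left(J,y \right)} = 4 \cdot 2 y = 8 y$)
$I{\left(11 - -14,38 \right)} t{\left(L,x{\left(-2 \right)} \right)} = - 4 \cdot 8 \left(-2\right) = \left(-4\right) \left(-16\right) = 64$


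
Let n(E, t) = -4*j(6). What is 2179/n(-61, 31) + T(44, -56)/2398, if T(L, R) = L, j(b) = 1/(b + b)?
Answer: -712531/109 ≈ -6537.0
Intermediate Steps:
j(b) = 1/(2*b)
n(E, t) = -⅓ (n(E, t) = -2/6 = -4*1/12 = -⅓)
2179/n(-61, 31) + T(44, -56)/2398 = 2179/(-⅓) + 44/2398 = 2179*(-3) + 44*(1/2398) = -6537 + 2/109 = -712531/109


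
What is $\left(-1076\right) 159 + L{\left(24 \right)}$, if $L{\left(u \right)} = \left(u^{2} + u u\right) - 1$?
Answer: $-169933$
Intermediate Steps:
$L{\left(u \right)} = -1 + 2 u^{2}$ ($L{\left(u \right)} = \left(u^{2} + u^{2}\right) - 1 = 2 u^{2} - 1 = -1 + 2 u^{2}$)
$\left(-1076\right) 159 + L{\left(24 \right)} = \left(-1076\right) 159 - \left(1 - 2 \cdot 24^{2}\right) = -171084 + \left(-1 + 2 \cdot 576\right) = -171084 + \left(-1 + 1152\right) = -171084 + 1151 = -169933$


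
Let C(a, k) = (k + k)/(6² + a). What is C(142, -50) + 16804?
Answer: 1495506/89 ≈ 16803.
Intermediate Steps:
C(a, k) = 2*k/(36 + a) (C(a, k) = (2*k)/(36 + a) = 2*k/(36 + a))
C(142, -50) + 16804 = 2*(-50)/(36 + 142) + 16804 = 2*(-50)/178 + 16804 = 2*(-50)*(1/178) + 16804 = -50/89 + 16804 = 1495506/89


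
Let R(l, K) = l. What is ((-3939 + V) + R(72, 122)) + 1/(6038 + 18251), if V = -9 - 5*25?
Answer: -97180288/24289 ≈ -4001.0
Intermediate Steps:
V = -134 (V = -9 - 125 = -134)
((-3939 + V) + R(72, 122)) + 1/(6038 + 18251) = ((-3939 - 134) + 72) + 1/(6038 + 18251) = (-4073 + 72) + 1/24289 = -4001 + 1/24289 = -97180288/24289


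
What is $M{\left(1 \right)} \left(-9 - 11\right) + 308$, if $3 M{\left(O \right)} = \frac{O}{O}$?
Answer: $\frac{904}{3} \approx 301.33$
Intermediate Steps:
$M{\left(O \right)} = \frac{1}{3}$ ($M{\left(O \right)} = \frac{O \frac{1}{O}}{3} = \frac{1}{3} \cdot 1 = \frac{1}{3}$)
$M{\left(1 \right)} \left(-9 - 11\right) + 308 = \frac{-9 - 11}{3} + 308 = \frac{1}{3} \left(-20\right) + 308 = - \frac{20}{3} + 308 = \frac{904}{3}$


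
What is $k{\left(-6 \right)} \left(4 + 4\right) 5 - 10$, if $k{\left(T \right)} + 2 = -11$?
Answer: $-530$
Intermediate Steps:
$k{\left(T \right)} = -13$ ($k{\left(T \right)} = -2 - 11 = -13$)
$k{\left(-6 \right)} \left(4 + 4\right) 5 - 10 = - 13 \left(4 + 4\right) 5 - 10 = - 13 \cdot 8 \cdot 5 - 10 = \left(-13\right) 40 - 10 = -520 - 10 = -530$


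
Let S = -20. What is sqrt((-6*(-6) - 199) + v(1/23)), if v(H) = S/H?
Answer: I*sqrt(623) ≈ 24.96*I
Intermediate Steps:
v(H) = -20/H
sqrt((-6*(-6) - 199) + v(1/23)) = sqrt((-6*(-6) - 199) - 20/(1/23)) = sqrt((36 - 199) - 20/(1*(1/23))) = sqrt(-163 - 20/1/23) = sqrt(-163 - 20*23) = sqrt(-163 - 460) = sqrt(-623) = I*sqrt(623)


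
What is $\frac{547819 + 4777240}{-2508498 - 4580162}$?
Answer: $- \frac{5325059}{7088660} \approx -0.75121$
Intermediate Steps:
$\frac{547819 + 4777240}{-2508498 - 4580162} = \frac{5325059}{-7088660} = 5325059 \left(- \frac{1}{7088660}\right) = - \frac{5325059}{7088660}$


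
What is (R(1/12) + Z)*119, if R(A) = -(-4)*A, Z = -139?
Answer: -49504/3 ≈ -16501.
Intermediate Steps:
R(A) = 4*A
(R(1/12) + Z)*119 = (4/12 - 139)*119 = (4*(1/12) - 139)*119 = (⅓ - 139)*119 = -416/3*119 = -49504/3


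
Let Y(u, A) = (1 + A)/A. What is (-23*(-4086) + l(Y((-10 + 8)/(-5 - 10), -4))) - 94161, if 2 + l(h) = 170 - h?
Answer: -63/4 ≈ -15.750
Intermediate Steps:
Y(u, A) = (1 + A)/A
l(h) = 168 - h (l(h) = -2 + (170 - h) = 168 - h)
(-23*(-4086) + l(Y((-10 + 8)/(-5 - 10), -4))) - 94161 = (-23*(-4086) + (168 - (1 - 4)/(-4))) - 94161 = (93978 + (168 - (-1)*(-3)/4)) - 94161 = (93978 + (168 - 1*¾)) - 94161 = (93978 + (168 - ¾)) - 94161 = (93978 + 669/4) - 94161 = 376581/4 - 94161 = -63/4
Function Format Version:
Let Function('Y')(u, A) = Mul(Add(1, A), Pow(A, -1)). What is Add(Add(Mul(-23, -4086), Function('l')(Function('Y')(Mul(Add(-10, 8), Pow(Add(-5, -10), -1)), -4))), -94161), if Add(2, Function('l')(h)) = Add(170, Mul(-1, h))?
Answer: Rational(-63, 4) ≈ -15.750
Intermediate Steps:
Function('Y')(u, A) = Mul(Pow(A, -1), Add(1, A))
Function('l')(h) = Add(168, Mul(-1, h)) (Function('l')(h) = Add(-2, Add(170, Mul(-1, h))) = Add(168, Mul(-1, h)))
Add(Add(Mul(-23, -4086), Function('l')(Function('Y')(Mul(Add(-10, 8), Pow(Add(-5, -10), -1)), -4))), -94161) = Add(Add(Mul(-23, -4086), Add(168, Mul(-1, Mul(Pow(-4, -1), Add(1, -4))))), -94161) = Add(Add(93978, Add(168, Mul(-1, Mul(Rational(-1, 4), -3)))), -94161) = Add(Add(93978, Add(168, Mul(-1, Rational(3, 4)))), -94161) = Add(Add(93978, Add(168, Rational(-3, 4))), -94161) = Add(Add(93978, Rational(669, 4)), -94161) = Add(Rational(376581, 4), -94161) = Rational(-63, 4)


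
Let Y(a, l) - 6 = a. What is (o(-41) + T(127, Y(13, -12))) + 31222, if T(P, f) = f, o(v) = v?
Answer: 31200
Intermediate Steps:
Y(a, l) = 6 + a
(o(-41) + T(127, Y(13, -12))) + 31222 = (-41 + (6 + 13)) + 31222 = (-41 + 19) + 31222 = -22 + 31222 = 31200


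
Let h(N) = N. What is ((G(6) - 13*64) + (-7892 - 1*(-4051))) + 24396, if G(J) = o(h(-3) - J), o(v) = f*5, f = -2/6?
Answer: 59164/3 ≈ 19721.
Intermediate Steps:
f = -⅓ (f = -2*⅙ = -⅓ ≈ -0.33333)
o(v) = -5/3 (o(v) = -⅓*5 = -5/3)
G(J) = -5/3
((G(6) - 13*64) + (-7892 - 1*(-4051))) + 24396 = ((-5/3 - 13*64) + (-7892 - 1*(-4051))) + 24396 = ((-5/3 - 832) + (-7892 + 4051)) + 24396 = (-2501/3 - 3841) + 24396 = -14024/3 + 24396 = 59164/3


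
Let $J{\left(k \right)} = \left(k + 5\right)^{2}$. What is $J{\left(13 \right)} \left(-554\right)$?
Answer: $-179496$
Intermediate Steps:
$J{\left(k \right)} = \left(5 + k\right)^{2}$
$J{\left(13 \right)} \left(-554\right) = \left(5 + 13\right)^{2} \left(-554\right) = 18^{2} \left(-554\right) = 324 \left(-554\right) = -179496$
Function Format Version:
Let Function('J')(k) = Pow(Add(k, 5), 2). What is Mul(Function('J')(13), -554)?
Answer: -179496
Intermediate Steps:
Function('J')(k) = Pow(Add(5, k), 2)
Mul(Function('J')(13), -554) = Mul(Pow(Add(5, 13), 2), -554) = Mul(Pow(18, 2), -554) = Mul(324, -554) = -179496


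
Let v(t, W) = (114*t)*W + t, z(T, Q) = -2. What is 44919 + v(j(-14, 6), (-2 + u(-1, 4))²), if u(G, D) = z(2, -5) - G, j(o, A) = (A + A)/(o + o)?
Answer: 311352/7 ≈ 44479.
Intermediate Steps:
j(o, A) = A/o (j(o, A) = (2*A)/((2*o)) = (2*A)*(1/(2*o)) = A/o)
u(G, D) = -2 - G
v(t, W) = t + 114*W*t (v(t, W) = 114*W*t + t = t + 114*W*t)
44919 + v(j(-14, 6), (-2 + u(-1, 4))²) = 44919 + (6/(-14))*(1 + 114*(-2 + (-2 - 1*(-1)))²) = 44919 + (6*(-1/14))*(1 + 114*(-2 + (-2 + 1))²) = 44919 - 3*(1 + 114*(-2 - 1)²)/7 = 44919 - 3*(1 + 114*(-3)²)/7 = 44919 - 3*(1 + 114*9)/7 = 44919 - 3*(1 + 1026)/7 = 44919 - 3/7*1027 = 44919 - 3081/7 = 311352/7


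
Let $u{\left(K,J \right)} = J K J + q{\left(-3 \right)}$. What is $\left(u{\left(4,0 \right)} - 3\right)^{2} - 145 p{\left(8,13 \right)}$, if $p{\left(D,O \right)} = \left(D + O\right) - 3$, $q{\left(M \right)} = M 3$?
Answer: $-2466$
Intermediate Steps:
$q{\left(M \right)} = 3 M$
$u{\left(K,J \right)} = -9 + K J^{2}$ ($u{\left(K,J \right)} = J K J + 3 \left(-3\right) = K J^{2} - 9 = -9 + K J^{2}$)
$p{\left(D,O \right)} = -3 + D + O$
$\left(u{\left(4,0 \right)} - 3\right)^{2} - 145 p{\left(8,13 \right)} = \left(\left(-9 + 4 \cdot 0^{2}\right) - 3\right)^{2} - 145 \left(-3 + 8 + 13\right) = \left(\left(-9 + 4 \cdot 0\right) - 3\right)^{2} - 2610 = \left(\left(-9 + 0\right) - 3\right)^{2} - 2610 = \left(-9 - 3\right)^{2} - 2610 = \left(-12\right)^{2} - 2610 = 144 - 2610 = -2466$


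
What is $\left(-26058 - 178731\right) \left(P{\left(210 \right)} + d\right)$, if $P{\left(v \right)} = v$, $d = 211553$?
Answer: $-43366733007$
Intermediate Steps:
$\left(-26058 - 178731\right) \left(P{\left(210 \right)} + d\right) = \left(-26058 - 178731\right) \left(210 + 211553\right) = \left(-204789\right) 211763 = -43366733007$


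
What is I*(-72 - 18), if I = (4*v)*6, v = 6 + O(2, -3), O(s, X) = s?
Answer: -17280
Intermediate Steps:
v = 8 (v = 6 + 2 = 8)
I = 192 (I = (4*8)*6 = 32*6 = 192)
I*(-72 - 18) = 192*(-72 - 18) = 192*(-90) = -17280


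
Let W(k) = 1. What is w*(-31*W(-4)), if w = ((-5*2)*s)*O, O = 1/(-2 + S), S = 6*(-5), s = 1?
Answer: -155/16 ≈ -9.6875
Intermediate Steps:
S = -30
O = -1/32 (O = 1/(-2 - 30) = 1/(-32) = -1/32 ≈ -0.031250)
w = 5/16 (w = (-5*2*1)*(-1/32) = -10*1*(-1/32) = -10*(-1/32) = 5/16 ≈ 0.31250)
w*(-31*W(-4)) = 5*(-31*1)/16 = (5/16)*(-31) = -155/16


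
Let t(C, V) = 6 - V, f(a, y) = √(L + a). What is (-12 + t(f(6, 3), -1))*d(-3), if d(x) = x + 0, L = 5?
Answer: 15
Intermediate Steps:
f(a, y) = √(5 + a)
d(x) = x
(-12 + t(f(6, 3), -1))*d(-3) = (-12 + (6 - 1*(-1)))*(-3) = (-12 + (6 + 1))*(-3) = (-12 + 7)*(-3) = -5*(-3) = 15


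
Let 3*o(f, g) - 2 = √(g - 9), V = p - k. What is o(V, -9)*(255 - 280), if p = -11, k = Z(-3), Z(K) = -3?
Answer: -50/3 - 25*I*√2 ≈ -16.667 - 35.355*I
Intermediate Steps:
k = -3
V = -8 (V = -11 - 1*(-3) = -11 + 3 = -8)
o(f, g) = ⅔ + √(-9 + g)/3 (o(f, g) = ⅔ + √(g - 9)/3 = ⅔ + √(-9 + g)/3)
o(V, -9)*(255 - 280) = (⅔ + √(-9 - 9)/3)*(255 - 280) = (⅔ + √(-18)/3)*(-25) = (⅔ + (3*I*√2)/3)*(-25) = (⅔ + I*√2)*(-25) = -50/3 - 25*I*√2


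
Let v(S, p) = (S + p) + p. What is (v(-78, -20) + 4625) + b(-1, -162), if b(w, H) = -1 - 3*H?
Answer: 4992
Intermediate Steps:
v(S, p) = S + 2*p
(v(-78, -20) + 4625) + b(-1, -162) = ((-78 + 2*(-20)) + 4625) + (-1 - 3*(-162)) = ((-78 - 40) + 4625) + (-1 + 486) = (-118 + 4625) + 485 = 4507 + 485 = 4992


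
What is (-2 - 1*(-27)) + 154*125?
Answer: 19275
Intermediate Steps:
(-2 - 1*(-27)) + 154*125 = (-2 + 27) + 19250 = 25 + 19250 = 19275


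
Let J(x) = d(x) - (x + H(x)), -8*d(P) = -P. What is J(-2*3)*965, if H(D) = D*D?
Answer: -118695/4 ≈ -29674.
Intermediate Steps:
H(D) = D²
d(P) = P/8 (d(P) = -(-1)*P/8 = P/8)
J(x) = -x² - 7*x/8 (J(x) = x/8 - (x + x²) = x/8 + (-x - x²) = -x² - 7*x/8)
J(-2*3)*965 = ((-2*3)*(-7 - (-16)*3)/8)*965 = ((⅛)*(-6)*(-7 - 8*(-6)))*965 = ((⅛)*(-6)*(-7 + 48))*965 = ((⅛)*(-6)*41)*965 = -123/4*965 = -118695/4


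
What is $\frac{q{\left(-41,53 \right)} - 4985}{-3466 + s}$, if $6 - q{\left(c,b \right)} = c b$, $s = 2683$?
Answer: $\frac{2806}{783} \approx 3.5837$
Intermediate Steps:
$q{\left(c,b \right)} = 6 - b c$ ($q{\left(c,b \right)} = 6 - c b = 6 - b c$)
$\frac{q{\left(-41,53 \right)} - 4985}{-3466 + s} = \frac{\left(6 - 53 \left(-41\right)\right) - 4985}{-3466 + 2683} = \frac{\left(6 + 2173\right) - 4985}{-783} = \left(2179 - 4985\right) \left(- \frac{1}{783}\right) = \left(-2806\right) \left(- \frac{1}{783}\right) = \frac{2806}{783}$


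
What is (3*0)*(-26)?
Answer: 0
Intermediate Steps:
(3*0)*(-26) = 0*(-26) = 0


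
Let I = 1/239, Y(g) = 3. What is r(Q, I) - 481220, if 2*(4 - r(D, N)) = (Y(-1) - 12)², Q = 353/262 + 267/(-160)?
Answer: -962513/2 ≈ -4.8126e+5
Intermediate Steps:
I = 1/239 ≈ 0.0041841
Q = -6737/20960 (Q = 353*(1/262) + 267*(-1/160) = 353/262 - 267/160 = -6737/20960 ≈ -0.32142)
r(D, N) = -73/2 (r(D, N) = 4 - (3 - 12)²/2 = 4 - ½*(-9)² = 4 - ½*81 = 4 - 81/2 = -73/2)
r(Q, I) - 481220 = -73/2 - 481220 = -962513/2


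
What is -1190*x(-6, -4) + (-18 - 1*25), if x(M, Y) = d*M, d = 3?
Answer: 21377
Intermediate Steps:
x(M, Y) = 3*M
-1190*x(-6, -4) + (-18 - 1*25) = -3570*(-6) + (-18 - 1*25) = -1190*(-18) + (-18 - 25) = 21420 - 43 = 21377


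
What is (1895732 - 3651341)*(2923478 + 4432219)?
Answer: -12913727854473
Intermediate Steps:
(1895732 - 3651341)*(2923478 + 4432219) = -1755609*7355697 = -12913727854473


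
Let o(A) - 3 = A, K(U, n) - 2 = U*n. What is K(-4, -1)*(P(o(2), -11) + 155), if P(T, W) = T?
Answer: 960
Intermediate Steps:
K(U, n) = 2 + U*n
o(A) = 3 + A
K(-4, -1)*(P(o(2), -11) + 155) = (2 - 4*(-1))*((3 + 2) + 155) = (2 + 4)*(5 + 155) = 6*160 = 960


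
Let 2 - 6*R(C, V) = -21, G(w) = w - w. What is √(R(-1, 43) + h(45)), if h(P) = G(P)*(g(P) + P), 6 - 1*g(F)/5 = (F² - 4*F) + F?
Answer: √138/6 ≈ 1.9579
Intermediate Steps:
G(w) = 0
R(C, V) = 23/6 (R(C, V) = ⅓ - ⅙*(-21) = ⅓ + 7/2 = 23/6)
g(F) = 30 - 5*F² + 15*F (g(F) = 30 - 5*((F² - 4*F) + F) = 30 - 5*(F² - 3*F) = 30 + (-5*F² + 15*F) = 30 - 5*F² + 15*F)
h(P) = 0 (h(P) = 0*((30 - 5*P² + 15*P) + P) = 0*(30 - 5*P² + 16*P) = 0)
√(R(-1, 43) + h(45)) = √(23/6 + 0) = √(23/6) = √138/6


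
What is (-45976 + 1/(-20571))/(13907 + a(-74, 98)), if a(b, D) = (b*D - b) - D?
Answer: -945772297/136406301 ≈ -6.9335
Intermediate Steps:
a(b, D) = -D - b + D*b (a(b, D) = (D*b - b) - D = (-b + D*b) - D = -D - b + D*b)
(-45976 + 1/(-20571))/(13907 + a(-74, 98)) = (-45976 + 1/(-20571))/(13907 + (-1*98 - 1*(-74) + 98*(-74))) = (-45976 - 1/20571)/(13907 + (-98 + 74 - 7252)) = -945772297/(20571*(13907 - 7276)) = -945772297/20571/6631 = -945772297/20571*1/6631 = -945772297/136406301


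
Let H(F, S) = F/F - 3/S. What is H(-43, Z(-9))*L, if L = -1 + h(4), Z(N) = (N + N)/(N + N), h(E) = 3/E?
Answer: 1/2 ≈ 0.50000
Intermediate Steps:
Z(N) = 1 (Z(N) = (2*N)/((2*N)) = (2*N)*(1/(2*N)) = 1)
H(F, S) = 1 - 3/S
L = -1/4 (L = -1 + 3/4 = -1/4 ≈ -0.25000)
H(-43, Z(-9))*L = ((-3 + 1)/1)*(-1/4) = (1*(-2))*(-1/4) = -2*(-1/4) = 1/2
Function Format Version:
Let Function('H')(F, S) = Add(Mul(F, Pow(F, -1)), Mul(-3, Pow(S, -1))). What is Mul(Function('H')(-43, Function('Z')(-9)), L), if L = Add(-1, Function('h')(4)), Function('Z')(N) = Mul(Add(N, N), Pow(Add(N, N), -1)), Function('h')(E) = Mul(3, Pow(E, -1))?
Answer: Rational(1, 2) ≈ 0.50000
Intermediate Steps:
Function('Z')(N) = 1 (Function('Z')(N) = Mul(Mul(2, N), Pow(Mul(2, N), -1)) = Mul(Mul(2, N), Mul(Rational(1, 2), Pow(N, -1))) = 1)
Function('H')(F, S) = Add(1, Mul(-3, Pow(S, -1)))
L = Rational(-1, 4) (L = Add(-1, Mul(3, Pow(4, -1))) = Add(-1, Mul(3, Rational(1, 4))) = Add(-1, Rational(3, 4)) = Rational(-1, 4) ≈ -0.25000)
Mul(Function('H')(-43, Function('Z')(-9)), L) = Mul(Mul(Pow(1, -1), Add(-3, 1)), Rational(-1, 4)) = Mul(Mul(1, -2), Rational(-1, 4)) = Mul(-2, Rational(-1, 4)) = Rational(1, 2)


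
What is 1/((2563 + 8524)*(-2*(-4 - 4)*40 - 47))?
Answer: 1/6574591 ≈ 1.5210e-7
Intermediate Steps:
1/((2563 + 8524)*(-2*(-4 - 4)*40 - 47)) = 1/(11087*(-2*(-8)*40 - 47)) = 1/(11087*(16*40 - 47)) = 1/(11087*(640 - 47)) = (1/11087)/593 = (1/11087)*(1/593) = 1/6574591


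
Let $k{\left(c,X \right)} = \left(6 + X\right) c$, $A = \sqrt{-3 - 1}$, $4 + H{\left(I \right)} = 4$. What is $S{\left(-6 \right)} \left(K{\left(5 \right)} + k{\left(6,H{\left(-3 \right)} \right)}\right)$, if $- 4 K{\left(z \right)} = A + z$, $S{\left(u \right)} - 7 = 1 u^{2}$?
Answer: $\frac{5977}{4} - \frac{43 i}{2} \approx 1494.3 - 21.5 i$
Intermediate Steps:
$H{\left(I \right)} = 0$ ($H{\left(I \right)} = -4 + 4 = 0$)
$S{\left(u \right)} = 7 + u^{2}$ ($S{\left(u \right)} = 7 + 1 u^{2} = 7 + u^{2}$)
$A = 2 i$ ($A = \sqrt{-4} = 2 i \approx 2.0 i$)
$k{\left(c,X \right)} = c \left(6 + X\right)$
$K{\left(z \right)} = - \frac{i}{2} - \frac{z}{4}$ ($K{\left(z \right)} = - \frac{2 i + z}{4} = - \frac{z + 2 i}{4} = - \frac{i}{2} - \frac{z}{4}$)
$S{\left(-6 \right)} \left(K{\left(5 \right)} + k{\left(6,H{\left(-3 \right)} \right)}\right) = \left(7 + \left(-6\right)^{2}\right) \left(\left(- \frac{i}{2} - \frac{5}{4}\right) + 6 \left(6 + 0\right)\right) = \left(7 + 36\right) \left(\left(- \frac{i}{2} - \frac{5}{4}\right) + 6 \cdot 6\right) = 43 \left(\left(- \frac{5}{4} - \frac{i}{2}\right) + 36\right) = 43 \left(\frac{139}{4} - \frac{i}{2}\right) = \frac{5977}{4} - \frac{43 i}{2}$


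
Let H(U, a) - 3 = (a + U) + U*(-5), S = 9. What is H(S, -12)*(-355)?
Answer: 15975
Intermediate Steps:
H(U, a) = 3 + a - 4*U (H(U, a) = 3 + ((a + U) + U*(-5)) = 3 + ((U + a) - 5*U) = 3 + (a - 4*U) = 3 + a - 4*U)
H(S, -12)*(-355) = (3 - 12 - 4*9)*(-355) = (3 - 12 - 36)*(-355) = -45*(-355) = 15975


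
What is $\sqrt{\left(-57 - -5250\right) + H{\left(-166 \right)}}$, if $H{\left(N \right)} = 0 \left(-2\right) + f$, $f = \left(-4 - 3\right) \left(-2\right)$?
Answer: $\sqrt{5207} \approx 72.16$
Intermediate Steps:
$f = 14$ ($f = \left(-7\right) \left(-2\right) = 14$)
$H{\left(N \right)} = 14$ ($H{\left(N \right)} = 0 \left(-2\right) + 14 = 0 + 14 = 14$)
$\sqrt{\left(-57 - -5250\right) + H{\left(-166 \right)}} = \sqrt{\left(-57 - -5250\right) + 14} = \sqrt{\left(-57 + 5250\right) + 14} = \sqrt{5193 + 14} = \sqrt{5207}$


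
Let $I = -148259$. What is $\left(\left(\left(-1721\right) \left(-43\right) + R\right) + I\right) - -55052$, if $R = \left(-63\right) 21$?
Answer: $-20527$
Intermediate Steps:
$R = -1323$
$\left(\left(\left(-1721\right) \left(-43\right) + R\right) + I\right) - -55052 = \left(\left(\left(-1721\right) \left(-43\right) - 1323\right) - 148259\right) - -55052 = \left(\left(74003 - 1323\right) - 148259\right) + 55052 = \left(72680 - 148259\right) + 55052 = -75579 + 55052 = -20527$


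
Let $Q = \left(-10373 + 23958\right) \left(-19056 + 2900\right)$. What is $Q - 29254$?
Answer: $-219508514$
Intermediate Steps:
$Q = -219479260$ ($Q = 13585 \left(-16156\right) = -219479260$)
$Q - 29254 = -219479260 - 29254 = -219508514$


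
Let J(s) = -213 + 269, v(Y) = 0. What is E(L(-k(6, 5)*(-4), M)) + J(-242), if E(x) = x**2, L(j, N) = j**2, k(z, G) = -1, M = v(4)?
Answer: 312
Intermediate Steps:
M = 0
J(s) = 56
E(L(-k(6, 5)*(-4), M)) + J(-242) = ((-1*(-1)*(-4))**2)**2 + 56 = ((1*(-4))**2)**2 + 56 = ((-4)**2)**2 + 56 = 16**2 + 56 = 256 + 56 = 312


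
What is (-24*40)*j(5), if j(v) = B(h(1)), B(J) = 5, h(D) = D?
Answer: -4800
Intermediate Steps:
j(v) = 5
(-24*40)*j(5) = -24*40*5 = -960*5 = -4800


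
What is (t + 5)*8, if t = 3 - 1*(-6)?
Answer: 112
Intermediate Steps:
t = 9 (t = 3 + 6 = 9)
(t + 5)*8 = (9 + 5)*8 = 14*8 = 112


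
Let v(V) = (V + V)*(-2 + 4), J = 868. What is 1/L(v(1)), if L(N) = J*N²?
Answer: 1/13888 ≈ 7.2005e-5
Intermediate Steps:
v(V) = 4*V (v(V) = (2*V)*2 = 4*V)
L(N) = 868*N²
1/L(v(1)) = 1/(868*(4*1)²) = 1/(868*4²) = 1/(868*16) = 1/13888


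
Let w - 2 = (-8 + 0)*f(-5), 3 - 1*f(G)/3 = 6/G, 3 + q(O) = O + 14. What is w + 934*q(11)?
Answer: 102246/5 ≈ 20449.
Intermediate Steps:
q(O) = 11 + O (q(O) = -3 + (O + 14) = -3 + (14 + O) = 11 + O)
f(G) = 9 - 18/G
w = -494/5 (w = 2 + (-8 + 0)*(9 - 18/(-5)) = 2 - 8*(9 - 18*(-⅕)) = 2 - 8*(9 + 18/5) = 2 - 8*63/5 = 2 - 504/5 = -494/5 ≈ -98.800)
w + 934*q(11) = -494/5 + 934*(11 + 11) = -494/5 + 934*22 = -494/5 + 20548 = 102246/5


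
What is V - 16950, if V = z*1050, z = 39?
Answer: 24000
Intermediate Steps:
V = 40950 (V = 39*1050 = 40950)
V - 16950 = 40950 - 16950 = 24000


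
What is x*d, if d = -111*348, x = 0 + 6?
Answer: -231768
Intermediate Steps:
x = 6
d = -38628
x*d = 6*(-38628) = -231768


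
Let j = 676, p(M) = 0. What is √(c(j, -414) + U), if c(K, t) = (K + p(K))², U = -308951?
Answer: 5*√5921 ≈ 384.74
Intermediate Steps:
c(K, t) = K² (c(K, t) = (K + 0)² = K²)
√(c(j, -414) + U) = √(676² - 308951) = √(456976 - 308951) = √148025 = 5*√5921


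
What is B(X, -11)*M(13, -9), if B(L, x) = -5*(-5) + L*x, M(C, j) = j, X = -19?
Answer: -2106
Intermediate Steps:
B(L, x) = 25 + L*x
B(X, -11)*M(13, -9) = (25 - 19*(-11))*(-9) = (25 + 209)*(-9) = 234*(-9) = -2106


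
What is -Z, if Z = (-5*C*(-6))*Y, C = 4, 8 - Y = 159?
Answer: 18120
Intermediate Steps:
Y = -151 (Y = 8 - 1*159 = 8 - 159 = -151)
Z = -18120 (Z = (-5*4*(-6))*(-151) = -20*(-6)*(-151) = 120*(-151) = -18120)
-Z = -1*(-18120) = 18120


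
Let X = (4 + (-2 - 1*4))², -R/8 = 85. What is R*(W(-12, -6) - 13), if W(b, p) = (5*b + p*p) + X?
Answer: 22440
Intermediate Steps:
R = -680 (R = -8*85 = -680)
X = 4 (X = (4 + (-2 - 4))² = (4 - 6)² = (-2)² = 4)
W(b, p) = 4 + p² + 5*b (W(b, p) = (5*b + p*p) + 4 = (5*b + p²) + 4 = (p² + 5*b) + 4 = 4 + p² + 5*b)
R*(W(-12, -6) - 13) = -680*((4 + (-6)² + 5*(-12)) - 13) = -680*((4 + 36 - 60) - 13) = -680*(-20 - 13) = -680*(-33) = 22440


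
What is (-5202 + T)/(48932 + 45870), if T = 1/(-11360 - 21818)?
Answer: -172591957/3145340756 ≈ -0.054872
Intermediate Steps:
T = -1/33178 (T = 1/(-33178) = -1/33178 ≈ -3.0140e-5)
(-5202 + T)/(48932 + 45870) = (-5202 - 1/33178)/(48932 + 45870) = -172591957/33178/94802 = -172591957/33178*1/94802 = -172591957/3145340756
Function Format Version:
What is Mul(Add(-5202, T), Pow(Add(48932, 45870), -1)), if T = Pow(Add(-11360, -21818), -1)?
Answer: Rational(-172591957, 3145340756) ≈ -0.054872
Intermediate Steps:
T = Rational(-1, 33178) (T = Pow(-33178, -1) = Rational(-1, 33178) ≈ -3.0140e-5)
Mul(Add(-5202, T), Pow(Add(48932, 45870), -1)) = Mul(Add(-5202, Rational(-1, 33178)), Pow(Add(48932, 45870), -1)) = Mul(Rational(-172591957, 33178), Pow(94802, -1)) = Mul(Rational(-172591957, 33178), Rational(1, 94802)) = Rational(-172591957, 3145340756)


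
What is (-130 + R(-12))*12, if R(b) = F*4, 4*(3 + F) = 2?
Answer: -1680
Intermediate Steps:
F = -5/2 (F = -3 + (1/4)*2 = -3 + 1/2 = -5/2 ≈ -2.5000)
R(b) = -10 (R(b) = -5/2*4 = -10)
(-130 + R(-12))*12 = (-130 - 10)*12 = -140*12 = -1680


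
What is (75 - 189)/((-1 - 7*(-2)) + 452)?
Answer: -38/155 ≈ -0.24516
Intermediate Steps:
(75 - 189)/((-1 - 7*(-2)) + 452) = -114/((-1 + 14) + 452) = -114/(13 + 452) = -114/465 = -114*1/465 = -38/155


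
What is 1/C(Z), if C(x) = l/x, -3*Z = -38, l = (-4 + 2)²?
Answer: 19/6 ≈ 3.1667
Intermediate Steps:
l = 4 (l = (-2)² = 4)
Z = 38/3 (Z = -⅓*(-38) = 38/3 ≈ 12.667)
C(x) = 4/x
1/C(Z) = 1/(4/(38/3)) = 1/(4*(3/38)) = 1/(6/19) = 19/6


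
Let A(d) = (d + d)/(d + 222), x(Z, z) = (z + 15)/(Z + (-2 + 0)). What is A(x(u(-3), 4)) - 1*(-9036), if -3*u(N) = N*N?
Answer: 9858238/1091 ≈ 9036.0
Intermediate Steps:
u(N) = -N²/3 (u(N) = -N*N/3 = -N²/3)
x(Z, z) = (15 + z)/(-2 + Z) (x(Z, z) = (15 + z)/(Z - 2) = (15 + z)/(-2 + Z))
A(d) = 2*d/(222 + d) (A(d) = (2*d)/(222 + d) = 2*d/(222 + d))
A(x(u(-3), 4)) - 1*(-9036) = 2*((15 + 4)/(-2 - ⅓*(-3)²))/(222 + (15 + 4)/(-2 - ⅓*(-3)²)) - 1*(-9036) = 2*(19/(-2 - ⅓*9))/(222 + 19/(-2 - ⅓*9)) + 9036 = 2*(19/(-2 - 3))/(222 + 19/(-2 - 3)) + 9036 = 2*(19/(-5))/(222 + 19/(-5)) + 9036 = 2*(-⅕*19)/(222 - ⅕*19) + 9036 = 2*(-19/5)/(222 - 19/5) + 9036 = 2*(-19/5)/(1091/5) + 9036 = 2*(-19/5)*(5/1091) + 9036 = -38/1091 + 9036 = 9858238/1091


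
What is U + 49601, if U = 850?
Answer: 50451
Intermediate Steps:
U + 49601 = 850 + 49601 = 50451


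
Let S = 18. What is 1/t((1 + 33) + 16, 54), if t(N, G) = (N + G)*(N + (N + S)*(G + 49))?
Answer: 1/733616 ≈ 1.3631e-6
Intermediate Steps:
t(N, G) = (G + N)*(N + (18 + N)*(49 + G)) (t(N, G) = (N + G)*(N + (N + 18)*(G + 49)) = (G + N)*(N + (18 + N)*(49 + G)))
1/t((1 + 33) + 16, 54) = 1/(18*54² + 50*((1 + 33) + 16)² + 882*54 + 882*((1 + 33) + 16) + 54*((1 + 33) + 16)² + ((1 + 33) + 16)*54² + 68*54*((1 + 33) + 16)) = 1/(18*2916 + 50*(34 + 16)² + 47628 + 882*(34 + 16) + 54*(34 + 16)² + (34 + 16)*2916 + 68*54*(34 + 16)) = 1/(52488 + 50*50² + 47628 + 882*50 + 54*50² + 50*2916 + 68*54*50) = 1/(52488 + 50*2500 + 47628 + 44100 + 54*2500 + 145800 + 183600) = 1/(52488 + 125000 + 47628 + 44100 + 135000 + 145800 + 183600) = 1/733616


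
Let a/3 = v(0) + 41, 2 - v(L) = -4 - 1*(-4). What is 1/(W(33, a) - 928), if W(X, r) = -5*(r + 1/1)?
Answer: -1/1578 ≈ -0.00063371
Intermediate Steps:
v(L) = 2 (v(L) = 2 - (-4 - 1*(-4)) = 2 - (-4 + 4) = 2 - 1*0 = 2 + 0 = 2)
a = 129 (a = 3*(2 + 41) = 3*43 = 129)
W(X, r) = -5 - 5*r (W(X, r) = -5*(r + 1) = -5*(1 + r) = -5 - 5*r)
1/(W(33, a) - 928) = 1/((-5 - 5*129) - 928) = 1/((-5 - 645) - 928) = 1/(-650 - 928) = 1/(-1578) = -1/1578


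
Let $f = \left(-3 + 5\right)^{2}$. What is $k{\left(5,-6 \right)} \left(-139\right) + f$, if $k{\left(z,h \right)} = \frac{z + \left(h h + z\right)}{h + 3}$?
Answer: $\frac{6406}{3} \approx 2135.3$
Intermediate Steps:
$f = 4$ ($f = 2^{2} = 4$)
$k{\left(z,h \right)} = \frac{h^{2} + 2 z}{3 + h}$ ($k{\left(z,h \right)} = \frac{z + \left(h^{2} + z\right)}{3 + h} = \frac{z + \left(z + h^{2}\right)}{3 + h} = \frac{h^{2} + 2 z}{3 + h}$)
$k{\left(5,-6 \right)} \left(-139\right) + f = \frac{\left(-6\right)^{2} + 2 \cdot 5}{3 - 6} \left(-139\right) + 4 = \frac{36 + 10}{-3} \left(-139\right) + 4 = \left(- \frac{1}{3}\right) 46 \left(-139\right) + 4 = \left(- \frac{46}{3}\right) \left(-139\right) + 4 = \frac{6394}{3} + 4 = \frac{6406}{3}$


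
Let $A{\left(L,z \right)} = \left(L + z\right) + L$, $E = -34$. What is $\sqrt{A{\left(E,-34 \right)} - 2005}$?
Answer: $7 i \sqrt{43} \approx 45.902 i$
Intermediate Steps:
$A{\left(L,z \right)} = z + 2 L$
$\sqrt{A{\left(E,-34 \right)} - 2005} = \sqrt{\left(-34 + 2 \left(-34\right)\right) - 2005} = \sqrt{\left(-34 - 68\right) - 2005} = \sqrt{-102 - 2005} = \sqrt{-2107} = 7 i \sqrt{43}$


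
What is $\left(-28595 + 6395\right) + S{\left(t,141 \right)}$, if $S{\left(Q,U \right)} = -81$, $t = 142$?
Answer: $-22281$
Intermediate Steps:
$\left(-28595 + 6395\right) + S{\left(t,141 \right)} = \left(-28595 + 6395\right) - 81 = -22200 - 81 = -22281$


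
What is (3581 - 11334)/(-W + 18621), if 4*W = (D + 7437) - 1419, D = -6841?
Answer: -31012/75307 ≈ -0.41181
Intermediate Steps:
W = -823/4 (W = ((-6841 + 7437) - 1419)/4 = (596 - 1419)/4 = (¼)*(-823) = -823/4 ≈ -205.75)
(3581 - 11334)/(-W + 18621) = (3581 - 11334)/(-1*(-823/4) + 18621) = -7753/(823/4 + 18621) = -7753/75307/4 = -7753*4/75307 = -31012/75307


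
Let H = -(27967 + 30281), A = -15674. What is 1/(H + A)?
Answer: -1/73922 ≈ -1.3528e-5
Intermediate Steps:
H = -58248 (H = -1*58248 = -58248)
1/(H + A) = 1/(-58248 - 15674) = 1/(-73922) = -1/73922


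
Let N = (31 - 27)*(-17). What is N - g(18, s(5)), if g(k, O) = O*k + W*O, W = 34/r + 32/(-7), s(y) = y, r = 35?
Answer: -140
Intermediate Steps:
W = -18/5 (W = 34/35 + 32/(-7) = 34*(1/35) + 32*(-⅐) = 34/35 - 32/7 = -18/5 ≈ -3.6000)
g(k, O) = -18*O/5 + O*k (g(k, O) = O*k - 18*O/5 = -18*O/5 + O*k)
N = -68 (N = 4*(-17) = -68)
N - g(18, s(5)) = -68 - 5*(-18 + 5*18)/5 = -68 - 5*(-18 + 90)/5 = -68 - 5*72/5 = -68 - 1*72 = -68 - 72 = -140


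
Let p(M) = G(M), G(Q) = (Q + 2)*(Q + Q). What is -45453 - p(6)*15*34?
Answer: -94413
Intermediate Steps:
G(Q) = 2*Q*(2 + Q) (G(Q) = (2 + Q)*(2*Q) = 2*Q*(2 + Q))
p(M) = 2*M*(2 + M)
-45453 - p(6)*15*34 = -45453 - (2*6*(2 + 6))*15*34 = -45453 - (2*6*8)*15*34 = -45453 - 96*15*34 = -45453 - 1440*34 = -45453 - 1*48960 = -45453 - 48960 = -94413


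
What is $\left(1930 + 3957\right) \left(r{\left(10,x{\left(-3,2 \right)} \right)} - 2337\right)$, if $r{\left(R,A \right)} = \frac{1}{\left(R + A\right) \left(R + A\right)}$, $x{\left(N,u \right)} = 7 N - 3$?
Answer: $- \frac{385220891}{28} \approx -1.3758 \cdot 10^{7}$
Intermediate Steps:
$x{\left(N,u \right)} = -3 + 7 N$
$r{\left(R,A \right)} = \frac{1}{\left(A + R\right)^{2}}$ ($r{\left(R,A \right)} = \frac{1}{\left(A + R\right) \left(A + R\right)} = \frac{1}{\left(A + R\right)^{2}}$)
$\left(1930 + 3957\right) \left(r{\left(10,x{\left(-3,2 \right)} \right)} - 2337\right) = \left(1930 + 3957\right) \left(\frac{1}{\left(\left(-3 + 7 \left(-3\right)\right) + 10\right)^{2}} - 2337\right) = 5887 \left(\frac{1}{\left(\left(-3 - 21\right) + 10\right)^{2}} - 2337\right) = 5887 \left(\frac{1}{\left(-24 + 10\right)^{2}} - 2337\right) = 5887 \left(\frac{1}{196} - 2337\right) = 5887 \left(- \frac{458051}{196}\right) = - \frac{385220891}{28}$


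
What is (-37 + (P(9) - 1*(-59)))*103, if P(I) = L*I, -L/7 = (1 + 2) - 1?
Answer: -10712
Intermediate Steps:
L = -14 (L = -7*((1 + 2) - 1) = -7*(3 - 1) = -7*2 = -14)
P(I) = -14*I
(-37 + (P(9) - 1*(-59)))*103 = (-37 + (-14*9 - 1*(-59)))*103 = (-37 + (-126 + 59))*103 = (-37 - 67)*103 = -104*103 = -10712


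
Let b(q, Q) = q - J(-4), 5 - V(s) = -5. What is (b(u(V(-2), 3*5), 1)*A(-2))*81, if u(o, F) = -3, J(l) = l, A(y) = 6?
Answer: 486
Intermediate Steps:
V(s) = 10 (V(s) = 5 - 1*(-5) = 5 + 5 = 10)
b(q, Q) = 4 + q (b(q, Q) = q - 1*(-4) = q + 4 = 4 + q)
(b(u(V(-2), 3*5), 1)*A(-2))*81 = ((4 - 3)*6)*81 = (1*6)*81 = 6*81 = 486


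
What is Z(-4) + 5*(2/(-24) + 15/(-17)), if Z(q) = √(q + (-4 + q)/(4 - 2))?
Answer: -985/204 + 2*I*√2 ≈ -4.8284 + 2.8284*I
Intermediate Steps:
Z(q) = √(-2 + 3*q/2) (Z(q) = √(q + (-4 + q)/2) = √(q + (-4 + q)*(½)) = √(q + (-2 + q/2)) = √(-2 + 3*q/2))
Z(-4) + 5*(2/(-24) + 15/(-17)) = √(-8 + 6*(-4))/2 + 5*(2/(-24) + 15/(-17)) = √(-8 - 24)/2 + 5*(2*(-1/24) + 15*(-1/17)) = √(-32)/2 + 5*(-1/12 - 15/17) = (4*I*√2)/2 + 5*(-197/204) = 2*I*√2 - 985/204 = -985/204 + 2*I*√2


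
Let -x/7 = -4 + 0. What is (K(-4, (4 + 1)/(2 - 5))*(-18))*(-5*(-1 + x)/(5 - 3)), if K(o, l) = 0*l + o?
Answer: -4860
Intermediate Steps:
K(o, l) = o (K(o, l) = 0 + o = o)
x = 28 (x = -7*(-4 + 0) = -7*(-4) = 28)
(K(-4, (4 + 1)/(2 - 5))*(-18))*(-5*(-1 + x)/(5 - 3)) = (-4*(-18))*(-5*(-1 + 28)/(5 - 3)) = 72*(-135/2) = -4860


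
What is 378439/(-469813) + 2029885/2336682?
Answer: 69374762107/1097803580466 ≈ 0.063194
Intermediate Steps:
378439/(-469813) + 2029885/2336682 = 378439*(-1/469813) + 2029885*(1/2336682) = -378439/469813 + 2029885/2336682 = 69374762107/1097803580466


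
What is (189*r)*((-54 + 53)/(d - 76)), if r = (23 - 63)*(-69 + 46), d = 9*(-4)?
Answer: 3105/2 ≈ 1552.5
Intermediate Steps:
d = -36
r = 920 (r = -40*(-23) = 920)
(189*r)*((-54 + 53)/(d - 76)) = (189*920)*((-54 + 53)/(-36 - 76)) = 173880*(-1/(-112)) = 173880*(-1*(-1/112)) = 173880*(1/112) = 3105/2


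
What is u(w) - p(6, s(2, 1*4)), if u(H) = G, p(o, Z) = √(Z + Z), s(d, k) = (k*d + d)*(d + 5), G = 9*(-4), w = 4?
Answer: -36 - 2*√35 ≈ -47.832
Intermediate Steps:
G = -36
s(d, k) = (5 + d)*(d + d*k) (s(d, k) = (d*k + d)*(5 + d) = (d + d*k)*(5 + d) = (5 + d)*(d + d*k))
p(o, Z) = √2*√Z (p(o, Z) = √(2*Z) = √2*√Z)
u(H) = -36
u(w) - p(6, s(2, 1*4)) = -36 - √2*√(2*(5 + 2 + 5*(1*4) + 2*(1*4))) = -36 - √2*√(2*(5 + 2 + 5*4 + 2*4)) = -36 - √2*√(2*(5 + 2 + 20 + 8)) = -36 - √2*√(2*35) = -36 - √2*√70 = -36 - 2*√35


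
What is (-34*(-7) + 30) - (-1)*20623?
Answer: 20891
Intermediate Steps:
(-34*(-7) + 30) - (-1)*20623 = (238 + 30) - 1*(-20623) = 268 + 20623 = 20891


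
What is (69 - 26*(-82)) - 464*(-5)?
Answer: 4521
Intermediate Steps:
(69 - 26*(-82)) - 464*(-5) = (69 + 2132) - 1*(-2320) = 2201 + 2320 = 4521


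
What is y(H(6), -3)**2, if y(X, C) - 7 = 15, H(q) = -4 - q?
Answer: 484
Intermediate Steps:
y(X, C) = 22 (y(X, C) = 7 + 15 = 22)
y(H(6), -3)**2 = 22**2 = 484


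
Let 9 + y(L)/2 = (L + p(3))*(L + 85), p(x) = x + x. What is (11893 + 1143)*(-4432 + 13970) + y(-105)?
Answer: 124341310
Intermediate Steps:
p(x) = 2*x
y(L) = -18 + 2*(6 + L)*(85 + L) (y(L) = -18 + 2*((L + 2*3)*(L + 85)) = -18 + 2*((L + 6)*(85 + L)) = -18 + 2*((6 + L)*(85 + L)) = -18 + 2*(6 + L)*(85 + L))
(11893 + 1143)*(-4432 + 13970) + y(-105) = (11893 + 1143)*(-4432 + 13970) + (1002 + 2*(-105)² + 182*(-105)) = 13036*9538 + (1002 + 2*11025 - 19110) = 124337368 + (1002 + 22050 - 19110) = 124337368 + 3942 = 124341310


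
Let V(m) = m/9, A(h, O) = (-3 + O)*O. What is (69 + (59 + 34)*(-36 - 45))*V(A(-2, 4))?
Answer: -9952/3 ≈ -3317.3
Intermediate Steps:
A(h, O) = O*(-3 + O)
V(m) = m/9 (V(m) = m*(1/9) = m/9)
(69 + (59 + 34)*(-36 - 45))*V(A(-2, 4)) = (69 + (59 + 34)*(-36 - 45))*((4*(-3 + 4))/9) = (69 + 93*(-81))*((4*1)/9) = (69 - 7533)*((1/9)*4) = -7464*4/9 = -9952/3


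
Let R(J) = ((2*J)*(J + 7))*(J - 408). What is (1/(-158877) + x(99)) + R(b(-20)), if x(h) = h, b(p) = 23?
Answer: -84395621278/158877 ≈ -5.3120e+5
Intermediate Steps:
R(J) = 2*J*(-408 + J)*(7 + J) (R(J) = ((2*J)*(7 + J))*(-408 + J) = (2*J*(7 + J))*(-408 + J) = 2*J*(-408 + J)*(7 + J))
(1/(-158877) + x(99)) + R(b(-20)) = (1/(-158877) + 99) + 2*23*(-2856 + 23² - 401*23) = (-1/158877 + 99) + 2*23*(-2856 + 529 - 9223) = 15728822/158877 + 2*23*(-11550) = 15728822/158877 - 531300 = -84395621278/158877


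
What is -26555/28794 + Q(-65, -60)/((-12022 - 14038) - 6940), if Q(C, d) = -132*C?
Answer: -425518/359925 ≈ -1.1822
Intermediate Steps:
-26555/28794 + Q(-65, -60)/((-12022 - 14038) - 6940) = -26555/28794 + (-132*(-65))/((-12022 - 14038) - 6940) = -26555*1/28794 + 8580/(-26060 - 6940) = -26555/28794 + 8580/(-33000) = -26555/28794 + 8580*(-1/33000) = -26555/28794 - 13/50 = -425518/359925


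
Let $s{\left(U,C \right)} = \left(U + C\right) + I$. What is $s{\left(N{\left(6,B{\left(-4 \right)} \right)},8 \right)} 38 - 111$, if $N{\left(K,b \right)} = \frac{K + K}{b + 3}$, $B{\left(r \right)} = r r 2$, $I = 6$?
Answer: $\frac{15191}{35} \approx 434.03$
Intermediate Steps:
$B{\left(r \right)} = 2 r^{2}$ ($B{\left(r \right)} = r^{2} \cdot 2 = 2 r^{2}$)
$N{\left(K,b \right)} = \frac{2 K}{3 + b}$
$s{\left(U,C \right)} = 6 + C + U$ ($s{\left(U,C \right)} = \left(U + C\right) + 6 = \left(C + U\right) + 6 = 6 + C + U$)
$s{\left(N{\left(6,B{\left(-4 \right)} \right)},8 \right)} 38 - 111 = \left(6 + 8 + 2 \cdot 6 \frac{1}{3 + 2 \left(-4\right)^{2}}\right) 38 - 111 = \left(6 + 8 + 2 \cdot 6 \frac{1}{3 + 2 \cdot 16}\right) 38 - 111 = \left(6 + 8 + 2 \cdot 6 \frac{1}{3 + 32}\right) 38 - 111 = \left(6 + 8 + 2 \cdot 6 \cdot \frac{1}{35}\right) 38 - 111 = \left(6 + 8 + \frac{12}{35}\right) 38 - 111 = \frac{502}{35} \cdot 38 - 111 = \frac{19076}{35} - 111 = \frac{15191}{35}$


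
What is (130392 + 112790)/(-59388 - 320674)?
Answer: -121591/190031 ≈ -0.63985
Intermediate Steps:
(130392 + 112790)/(-59388 - 320674) = 243182/(-380062) = 243182*(-1/380062) = -121591/190031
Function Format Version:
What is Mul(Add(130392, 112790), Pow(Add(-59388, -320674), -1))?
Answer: Rational(-121591, 190031) ≈ -0.63985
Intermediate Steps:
Mul(Add(130392, 112790), Pow(Add(-59388, -320674), -1)) = Mul(243182, Pow(-380062, -1)) = Mul(243182, Rational(-1, 380062)) = Rational(-121591, 190031)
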